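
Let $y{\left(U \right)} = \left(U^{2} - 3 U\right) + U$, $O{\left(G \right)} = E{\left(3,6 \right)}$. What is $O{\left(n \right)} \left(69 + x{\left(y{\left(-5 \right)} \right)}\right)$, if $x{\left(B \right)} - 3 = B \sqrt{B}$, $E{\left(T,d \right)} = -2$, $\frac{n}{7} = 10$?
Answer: $-144 - 70 \sqrt{35} \approx -558.13$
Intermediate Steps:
$n = 70$ ($n = 7 \cdot 10 = 70$)
$O{\left(G \right)} = -2$
$y{\left(U \right)} = U^{2} - 2 U$
$x{\left(B \right)} = 3 + B^{\frac{3}{2}}$ ($x{\left(B \right)} = 3 + B \sqrt{B} = 3 + B^{\frac{3}{2}}$)
$O{\left(n \right)} \left(69 + x{\left(y{\left(-5 \right)} \right)}\right) = - 2 \left(69 + \left(3 + \left(- 5 \left(-2 - 5\right)\right)^{\frac{3}{2}}\right)\right) = - 2 \left(69 + \left(3 + \left(\left(-5\right) \left(-7\right)\right)^{\frac{3}{2}}\right)\right) = - 2 \left(69 + \left(3 + 35^{\frac{3}{2}}\right)\right) = - 2 \left(69 + \left(3 + 35 \sqrt{35}\right)\right) = - 2 \left(72 + 35 \sqrt{35}\right) = -144 - 70 \sqrt{35}$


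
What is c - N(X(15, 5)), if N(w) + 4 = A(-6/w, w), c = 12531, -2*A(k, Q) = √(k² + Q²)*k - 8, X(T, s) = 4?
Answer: 12531 - 3*√73/8 ≈ 12528.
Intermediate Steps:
A(k, Q) = 4 - k*√(Q² + k²)/2 (A(k, Q) = -(√(k² + Q²)*k - 8)/2 = -(√(Q² + k²)*k - 8)/2 = -(k*√(Q² + k²) - 8)/2 = -(-8 + k*√(Q² + k²))/2 = 4 - k*√(Q² + k²)/2)
N(w) = 3*√(w² + 36/w²)/w (N(w) = -4 + (4 - (-6/w)*√(w² + (-6/w)²)/2) = -4 + (4 - (-6/w)*√(w² + 36/w²)/2) = -4 + (4 + 3*√(w² + 36/w²)/w) = 3*√(w² + 36/w²)/w)
c - N(X(15, 5)) = 12531 - 3*√((36 + 4⁴)/4²)/4 = 12531 - 3*√((36 + 256)/16)/4 = 12531 - 3*√((1/16)*292)/4 = 12531 - 3*√(73/4)/4 = 12531 - 3*√73/2/4 = 12531 - 3*√73/8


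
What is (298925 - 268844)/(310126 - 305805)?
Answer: 30081/4321 ≈ 6.9616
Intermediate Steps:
(298925 - 268844)/(310126 - 305805) = 30081/4321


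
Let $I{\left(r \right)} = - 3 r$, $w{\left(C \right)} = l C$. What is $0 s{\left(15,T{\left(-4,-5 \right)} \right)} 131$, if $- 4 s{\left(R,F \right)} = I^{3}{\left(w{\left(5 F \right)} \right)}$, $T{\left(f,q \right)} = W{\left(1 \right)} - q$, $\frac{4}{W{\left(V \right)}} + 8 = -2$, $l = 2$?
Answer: $0$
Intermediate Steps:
$W{\left(V \right)} = - \frac{2}{5}$ ($W{\left(V \right)} = \frac{4}{-8 - 2} = \frac{4}{-10} = 4 \left(- \frac{1}{10}\right) = - \frac{2}{5}$)
$w{\left(C \right)} = 2 C$
$T{\left(f,q \right)} = - \frac{2}{5} - q$
$s{\left(R,F \right)} = 6750 F^{3}$ ($s{\left(R,F \right)} = - \frac{\left(- 3 \cdot 2 \cdot 5 F\right)^{3}}{4} = - \frac{\left(- 3 \cdot 10 F\right)^{3}}{4} = - \frac{\left(- 30 F\right)^{3}}{4} = - \frac{\left(-27000\right) F^{3}}{4} = 6750 F^{3}$)
$0 s{\left(15,T{\left(-4,-5 \right)} \right)} 131 = 0 \cdot 6750 \left(- \frac{2}{5} - -5\right)^{3} \cdot 131 = 0 \cdot 6750 \left(- \frac{2}{5} + 5\right)^{3} \cdot 131 = 0 \cdot 6750 \left(\frac{23}{5}\right)^{3} \cdot 131 = 0 \cdot 6750 \cdot \frac{12167}{125} \cdot 131 = 0 \cdot 657018 \cdot 131 = 0 \cdot 131 = 0$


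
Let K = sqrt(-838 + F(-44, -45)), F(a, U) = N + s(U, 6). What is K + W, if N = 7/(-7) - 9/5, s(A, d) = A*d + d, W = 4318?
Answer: 4318 + 2*I*sqrt(6905)/5 ≈ 4318.0 + 33.239*I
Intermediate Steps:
s(A, d) = d + A*d
N = -14/5 (N = 7*(-1/7) - 9*1/5 = -1 - 9/5 = -14/5 ≈ -2.8000)
F(a, U) = 16/5 + 6*U (F(a, U) = -14/5 + 6*(1 + U) = -14/5 + (6 + 6*U) = 16/5 + 6*U)
K = 2*I*sqrt(6905)/5 (K = sqrt(-838 + (16/5 + 6*(-45))) = sqrt(-838 + (16/5 - 270)) = sqrt(-838 - 1334/5) = sqrt(-5524/5) = 2*I*sqrt(6905)/5 ≈ 33.239*I)
K + W = 2*I*sqrt(6905)/5 + 4318 = 4318 + 2*I*sqrt(6905)/5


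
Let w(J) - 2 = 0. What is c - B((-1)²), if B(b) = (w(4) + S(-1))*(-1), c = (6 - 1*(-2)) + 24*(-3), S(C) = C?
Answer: -63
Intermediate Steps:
w(J) = 2 (w(J) = 2 + 0 = 2)
c = -64 (c = (6 + 2) - 72 = 8 - 72 = -64)
B(b) = -1 (B(b) = (2 - 1)*(-1) = 1*(-1) = -1)
c - B((-1)²) = -64 - 1*(-1) = -64 + 1 = -63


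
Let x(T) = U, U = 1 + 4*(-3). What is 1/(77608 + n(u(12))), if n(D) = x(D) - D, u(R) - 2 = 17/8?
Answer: 8/620743 ≈ 1.2888e-5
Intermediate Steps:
u(R) = 33/8 (u(R) = 2 + 17/8 = 33/8)
U = -11 (U = 1 - 12 = -11)
x(T) = -11
n(D) = -11 - D
1/(77608 + n(u(12))) = 1/(77608 + (-11 - 1*33/8)) = 1/(77608 + (-11 - 33/8)) = 1/(77608 - 121/8) = 1/(620743/8) = 8/620743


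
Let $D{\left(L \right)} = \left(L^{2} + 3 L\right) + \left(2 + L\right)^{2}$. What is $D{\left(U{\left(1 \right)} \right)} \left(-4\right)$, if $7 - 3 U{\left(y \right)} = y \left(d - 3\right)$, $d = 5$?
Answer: $- \frac{764}{9} \approx -84.889$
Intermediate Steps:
$U{\left(y \right)} = \frac{7}{3} - \frac{2 y}{3}$ ($U{\left(y \right)} = \frac{7}{3} - \frac{y \left(5 - 3\right)}{3} = \frac{7}{3} - \frac{y 2}{3} = \frac{7}{3} - \frac{2 y}{3}$)
$D{\left(L \right)} = L^{2} + \left(2 + L\right)^{2} + 3 L$
$D{\left(U{\left(1 \right)} \right)} \left(-4\right) = \left(4 + 2 \left(\frac{7}{3} - \frac{2}{3}\right)^{2} + 7 \left(\frac{7}{3} - \frac{2}{3}\right)\right) \left(-4\right) = \left(4 + 2 \left(\frac{5}{3}\right)^{2} + 7 \cdot \frac{5}{3}\right) \left(-4\right) = \left(4 + 2 \cdot \frac{25}{9} + \frac{35}{3}\right) \left(-4\right) = \left(4 + \frac{50}{9} + \frac{35}{3}\right) \left(-4\right) = \frac{191}{9} \left(-4\right) = - \frac{764}{9}$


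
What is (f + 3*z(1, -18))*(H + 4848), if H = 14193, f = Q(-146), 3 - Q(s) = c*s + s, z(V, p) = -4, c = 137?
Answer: 383466699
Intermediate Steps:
Q(s) = 3 - 138*s (Q(s) = 3 - (137*s + s) = 3 - 138*s)
f = 20151 (f = 3 - 138*(-146) = 3 + 20148 = 20151)
(f + 3*z(1, -18))*(H + 4848) = (20151 + 3*(-4))*(14193 + 4848) = (20151 - 12)*19041 = 20139*19041 = 383466699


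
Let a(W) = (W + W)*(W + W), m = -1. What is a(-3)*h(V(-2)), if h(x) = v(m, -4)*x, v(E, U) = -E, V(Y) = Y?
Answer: -72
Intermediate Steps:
a(W) = 4*W**2 (a(W) = (2*W)*(2*W) = 4*W**2)
h(x) = x (h(x) = (-1*(-1))*x = 1*x = x)
a(-3)*h(V(-2)) = (4*(-3)**2)*(-2) = (4*9)*(-2) = 36*(-2) = -72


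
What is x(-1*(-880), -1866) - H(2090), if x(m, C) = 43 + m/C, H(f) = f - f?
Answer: 39679/933 ≈ 42.528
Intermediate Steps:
H(f) = 0
x(-1*(-880), -1866) - H(2090) = (43 - 1*(-880)/(-1866)) - 1*0 = (43 + 880*(-1/1866)) + 0 = (43 - 440/933) + 0 = 39679/933 + 0 = 39679/933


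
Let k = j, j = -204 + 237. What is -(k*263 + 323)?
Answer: -9002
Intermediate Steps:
j = 33
k = 33
-(k*263 + 323) = -(33*263 + 323) = -(8679 + 323) = -1*9002 = -9002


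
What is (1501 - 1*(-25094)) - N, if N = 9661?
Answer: 16934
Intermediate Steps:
(1501 - 1*(-25094)) - N = (1501 - 1*(-25094)) - 1*9661 = (1501 + 25094) - 9661 = 26595 - 9661 = 16934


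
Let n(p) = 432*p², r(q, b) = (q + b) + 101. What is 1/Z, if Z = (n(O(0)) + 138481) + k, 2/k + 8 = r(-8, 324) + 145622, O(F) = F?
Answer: 146031/20222518913 ≈ 7.2212e-6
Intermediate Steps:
r(q, b) = 101 + b + q (r(q, b) = (b + q) + 101 = 101 + b + q)
k = 2/146031 (k = 2/(-8 + ((101 + 324 - 8) + 145622)) = 2/(-8 + (417 + 145622)) = 2/(-8 + 146039) = 2/146031 ≈ 1.3696e-5)
Z = 20222518913/146031 (Z = (432*0² + 138481) + 2/146031 = (432*0 + 138481) + 2/146031 = (0 + 138481) + 2/146031 = 138481 + 2/146031 = 20222518913/146031 ≈ 1.3848e+5)
1/Z = 1/(20222518913/146031) = 146031/20222518913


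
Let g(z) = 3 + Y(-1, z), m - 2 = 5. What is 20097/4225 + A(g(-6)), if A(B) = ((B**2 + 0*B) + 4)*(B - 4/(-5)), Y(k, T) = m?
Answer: 4765617/4225 ≈ 1128.0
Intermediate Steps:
m = 7 (m = 2 + 5 = 7)
Y(k, T) = 7
g(z) = 10 (g(z) = 3 + 7 = 10)
A(B) = (4 + B**2)*(4/5 + B) (A(B) = ((B**2 + 0) + 4)*(B - 4*(-1/5)) = (B**2 + 4)*(B + 4/5) = (4 + B**2)*(4/5 + B))
20097/4225 + A(g(-6)) = 20097/4225 + (16/5 + 10**3 + 4*10 + (4/5)*10**2) = 20097*(1/4225) + (16/5 + 1000 + 40 + (4/5)*100) = 20097/4225 + (16/5 + 1000 + 40 + 80) = 20097/4225 + 5616/5 = 4765617/4225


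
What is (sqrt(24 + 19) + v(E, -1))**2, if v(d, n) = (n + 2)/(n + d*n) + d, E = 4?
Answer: 1436/25 + 38*sqrt(43)/5 ≈ 107.28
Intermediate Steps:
v(d, n) = d + (2 + n)/(n + d*n) (v(d, n) = (2 + n)/(n + d*n) + d = d + (2 + n)/(n + d*n))
(sqrt(24 + 19) + v(E, -1))**2 = (sqrt(24 + 19) + (2 - 1 + 4*(-1) - 1*4**2)/((-1)*(1 + 4)))**2 = (sqrt(43) - 1*(2 - 1 - 4 - 1*16)/5)**2 = (sqrt(43) - 1*1/5*(2 - 1 - 4 - 16))**2 = (sqrt(43) - 1*1/5*(-19))**2 = (sqrt(43) + 19/5)**2 = (19/5 + sqrt(43))**2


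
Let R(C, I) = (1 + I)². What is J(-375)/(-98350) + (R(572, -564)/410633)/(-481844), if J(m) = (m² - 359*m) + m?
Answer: -1087741730745893/389192679944684 ≈ -2.7949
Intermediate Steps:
J(m) = m² - 358*m
J(-375)/(-98350) + (R(572, -564)/410633)/(-481844) = -375*(-358 - 375)/(-98350) + ((1 - 564)²/410633)/(-481844) = -375*(-733)*(-1/98350) + ((-563)²*(1/410633))*(-1/481844) = 274875*(-1/98350) + (316969*(1/410633))*(-1/481844) = -10995/3934 + (316969/410633)*(-1/481844) = -10995/3934 - 316969/197861047252 = -1087741730745893/389192679944684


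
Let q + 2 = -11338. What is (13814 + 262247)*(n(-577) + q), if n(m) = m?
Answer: -3289818937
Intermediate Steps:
q = -11340 (q = -2 - 11338 = -11340)
(13814 + 262247)*(n(-577) + q) = (13814 + 262247)*(-577 - 11340) = 276061*(-11917) = -3289818937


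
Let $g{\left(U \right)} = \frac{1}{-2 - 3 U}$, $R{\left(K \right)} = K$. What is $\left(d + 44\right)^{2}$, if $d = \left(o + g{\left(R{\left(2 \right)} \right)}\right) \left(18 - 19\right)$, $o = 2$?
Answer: $\frac{113569}{64} \approx 1774.5$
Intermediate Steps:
$d = - \frac{15}{8}$ ($d = \left(2 - \frac{1}{2 + 3 \cdot 2}\right) \left(18 - 19\right) = \left(2 - \frac{1}{2 + 6}\right) \left(-1\right) = \left(2 - \frac{1}{8}\right) \left(-1\right) = \frac{15}{8} \left(-1\right) = - \frac{15}{8} \approx -1.875$)
$\left(d + 44\right)^{2} = \left(- \frac{15}{8} + 44\right)^{2} = \left(\frac{337}{8}\right)^{2} = \frac{113569}{64}$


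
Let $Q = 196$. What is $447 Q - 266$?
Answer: $87346$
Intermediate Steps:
$447 Q - 266 = 447 \cdot 196 - 266 = 87612 - 266 = 87346$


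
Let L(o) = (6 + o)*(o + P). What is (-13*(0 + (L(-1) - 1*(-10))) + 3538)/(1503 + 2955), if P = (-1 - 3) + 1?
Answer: 1834/2229 ≈ 0.82279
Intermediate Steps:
P = -3 (P = -4 + 1 = -3)
L(o) = (-3 + o)*(6 + o) (L(o) = (6 + o)*(o - 3) = (6 + o)*(-3 + o) = (-3 + o)*(6 + o))
(-13*(0 + (L(-1) - 1*(-10))) + 3538)/(1503 + 2955) = (-13*(0 + ((-18 + (-1)² + 3*(-1)) - 1*(-10))) + 3538)/(1503 + 2955) = (-13*(0 + ((-18 + 1 - 3) + 10)) + 3538)/4458 = (-13*(0 + (-20 + 10)) + 3538)*(1/4458) = (-13*(0 - 10) + 3538)*(1/4458) = (-13*(-10) + 3538)*(1/4458) = (130 + 3538)*(1/4458) = 3668*(1/4458) = 1834/2229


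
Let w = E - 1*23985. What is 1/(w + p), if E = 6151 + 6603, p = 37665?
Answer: 1/26434 ≈ 3.7830e-5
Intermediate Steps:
E = 12754
w = -11231 (w = 12754 - 1*23985 = 12754 - 23985 = -11231)
1/(w + p) = 1/(-11231 + 37665) = 1/26434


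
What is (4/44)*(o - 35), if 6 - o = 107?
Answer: -136/11 ≈ -12.364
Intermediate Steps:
o = -101 (o = 6 - 1*107 = 6 - 107 = -101)
(4/44)*(o - 35) = (4/44)*(-101 - 35) = (4*(1/44))*(-136) = (1/11)*(-136) = -136/11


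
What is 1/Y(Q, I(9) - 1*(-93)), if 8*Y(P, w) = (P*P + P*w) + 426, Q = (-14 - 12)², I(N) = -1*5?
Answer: 4/258445 ≈ 1.5477e-5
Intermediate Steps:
I(N) = -5
Q = 676 (Q = (-26)² = 676)
Y(P, w) = 213/4 + P²/8 + P*w/8 (Y(P, w) = ((P*P + P*w) + 426)/8 = ((P² + P*w) + 426)/8 = (426 + P² + P*w)/8 = 213/4 + P²/8 + P*w/8)
1/Y(Q, I(9) - 1*(-93)) = 1/(213/4 + (⅛)*676² + (⅛)*676*(-5 - 1*(-93))) = 1/(213/4 + (⅛)*456976 + (⅛)*676*(-5 + 93)) = 1/(213/4 + 57122 + (⅛)*676*88) = 1/(213/4 + 57122 + 7436) = 1/(258445/4) = 4/258445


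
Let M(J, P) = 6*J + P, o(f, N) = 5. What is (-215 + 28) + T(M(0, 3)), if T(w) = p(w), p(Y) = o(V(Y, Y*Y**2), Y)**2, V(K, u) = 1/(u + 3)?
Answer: -162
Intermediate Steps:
V(K, u) = 1/(3 + u)
M(J, P) = P + 6*J
p(Y) = 25 (p(Y) = 5**2 = 25)
T(w) = 25
(-215 + 28) + T(M(0, 3)) = (-215 + 28) + 25 = -187 + 25 = -162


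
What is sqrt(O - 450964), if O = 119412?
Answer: 4*I*sqrt(20722) ≈ 575.81*I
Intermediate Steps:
sqrt(O - 450964) = sqrt(119412 - 450964) = sqrt(-331552) = 4*I*sqrt(20722)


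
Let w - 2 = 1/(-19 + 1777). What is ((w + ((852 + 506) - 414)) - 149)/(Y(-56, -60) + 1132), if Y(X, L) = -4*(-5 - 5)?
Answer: 1401127/2060376 ≈ 0.68003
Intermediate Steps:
Y(X, L) = 40 (Y(X, L) = -4*(-10) = 40)
w = 3517/1758 (w = 2 + 1/(-19 + 1777) = 2 + 1/1758 = 3517/1758 ≈ 2.0006)
((w + ((852 + 506) - 414)) - 149)/(Y(-56, -60) + 1132) = ((3517/1758 + ((852 + 506) - 414)) - 149)/(40 + 1132) = ((3517/1758 + (1358 - 414)) - 149)/1172 = ((3517/1758 + 944) - 149)*(1/1172) = (1663069/1758 - 149)*(1/1172) = (1401127/1758)*(1/1172) = 1401127/2060376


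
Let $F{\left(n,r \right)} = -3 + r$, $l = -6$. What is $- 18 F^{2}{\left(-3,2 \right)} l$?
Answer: $108$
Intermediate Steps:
$- 18 F^{2}{\left(-3,2 \right)} l = - 18 \left(-3 + 2\right)^{2} \left(-6\right) = - 18 \left(-1\right)^{2} \left(-6\right) = \left(-18\right) 1 \left(-6\right) = \left(-18\right) \left(-6\right) = 108$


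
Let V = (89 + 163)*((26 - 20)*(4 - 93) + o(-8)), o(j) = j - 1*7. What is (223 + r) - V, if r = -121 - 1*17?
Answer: 138433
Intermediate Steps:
o(j) = -7 + j (o(j) = j - 7 = -7 + j)
V = -138348 (V = (89 + 163)*((26 - 20)*(4 - 93) + (-7 - 8)) = 252*(6*(-89) - 15) = 252*(-534 - 15) = 252*(-549) = -138348)
r = -138 (r = -121 - 17 = -138)
(223 + r) - V = (223 - 138) - 1*(-138348) = 85 + 138348 = 138433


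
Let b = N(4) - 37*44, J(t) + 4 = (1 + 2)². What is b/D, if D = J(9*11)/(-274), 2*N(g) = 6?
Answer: 89050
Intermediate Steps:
N(g) = 3 (N(g) = (½)*6 = 3)
J(t) = 5 (J(t) = -4 + (1 + 2)² = -4 + 3² = -4 + 9 = 5)
b = -1625 (b = 3 - 37*44 = 3 - 1628 = -1625)
D = -5/274 (D = 5/(-274) = 5*(-1/274) = -5/274 ≈ -0.018248)
b/D = -1625/(-5/274) = -1625*(-274/5) = 89050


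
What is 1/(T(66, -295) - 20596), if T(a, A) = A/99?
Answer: -99/2039299 ≈ -4.8546e-5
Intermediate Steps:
T(a, A) = A/99 (T(a, A) = A*(1/99) = A/99)
1/(T(66, -295) - 20596) = 1/((1/99)*(-295) - 20596) = 1/(-295/99 - 20596) = 1/(-2039299/99) = -99/2039299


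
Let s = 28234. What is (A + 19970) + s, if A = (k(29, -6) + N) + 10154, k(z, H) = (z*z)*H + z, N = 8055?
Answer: 61396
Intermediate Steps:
k(z, H) = z + H*z**2 (k(z, H) = z**2*H + z = H*z**2 + z = z + H*z**2)
A = 13192 (A = (29*(1 - 6*29) + 8055) + 10154 = (29*(1 - 174) + 8055) + 10154 = (29*(-173) + 8055) + 10154 = (-5017 + 8055) + 10154 = 3038 + 10154 = 13192)
(A + 19970) + s = (13192 + 19970) + 28234 = 33162 + 28234 = 61396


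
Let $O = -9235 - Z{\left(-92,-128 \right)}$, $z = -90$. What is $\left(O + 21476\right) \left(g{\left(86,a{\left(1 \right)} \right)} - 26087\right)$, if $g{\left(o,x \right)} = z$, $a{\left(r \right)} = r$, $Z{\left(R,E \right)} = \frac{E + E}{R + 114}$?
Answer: $- \frac{3528109883}{11} \approx -3.2074 \cdot 10^{8}$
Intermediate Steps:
$Z{\left(R,E \right)} = \frac{2 E}{114 + R}$
$O = - \frac{101457}{11}$ ($O = -9235 - 2 \left(-128\right) \frac{1}{114 - 92} = -9235 - 2 \left(-128\right) \frac{1}{22} = -9235 - - \frac{128}{11} = -9235 + \frac{128}{11} = - \frac{101457}{11} \approx -9223.4$)
$g{\left(o,x \right)} = -90$
$\left(O + 21476\right) \left(g{\left(86,a{\left(1 \right)} \right)} - 26087\right) = \left(- \frac{101457}{11} + 21476\right) \left(-90 - 26087\right) = \frac{134779}{11} \left(-26177\right) = - \frac{3528109883}{11}$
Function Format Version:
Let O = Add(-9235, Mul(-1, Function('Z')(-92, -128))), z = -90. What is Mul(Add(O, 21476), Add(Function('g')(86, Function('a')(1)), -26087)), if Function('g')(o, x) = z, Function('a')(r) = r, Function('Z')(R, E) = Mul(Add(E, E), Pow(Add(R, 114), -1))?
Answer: Rational(-3528109883, 11) ≈ -3.2074e+8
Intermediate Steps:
Function('Z')(R, E) = Mul(2, E, Pow(Add(114, R), -1)) (Function('Z')(R, E) = Mul(Mul(2, E), Pow(Add(114, R), -1)) = Mul(2, E, Pow(Add(114, R), -1)))
O = Rational(-101457, 11) (O = Add(-9235, Mul(-1, Mul(2, -128, Pow(Add(114, -92), -1)))) = Add(-9235, Mul(-1, Mul(2, -128, Pow(22, -1)))) = Add(-9235, Mul(-1, Mul(2, -128, Rational(1, 22)))) = Add(-9235, Mul(-1, Rational(-128, 11))) = Add(-9235, Rational(128, 11)) = Rational(-101457, 11) ≈ -9223.4)
Function('g')(o, x) = -90
Mul(Add(O, 21476), Add(Function('g')(86, Function('a')(1)), -26087)) = Mul(Add(Rational(-101457, 11), 21476), Add(-90, -26087)) = Mul(Rational(134779, 11), -26177) = Rational(-3528109883, 11)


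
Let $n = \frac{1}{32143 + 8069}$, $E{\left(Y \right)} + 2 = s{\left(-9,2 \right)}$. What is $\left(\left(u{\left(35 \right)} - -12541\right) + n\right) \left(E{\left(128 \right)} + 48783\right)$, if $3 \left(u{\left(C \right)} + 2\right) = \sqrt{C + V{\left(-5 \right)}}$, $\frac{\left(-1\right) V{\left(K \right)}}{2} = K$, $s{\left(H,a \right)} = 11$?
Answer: $\frac{2050151481754}{3351} + 48792 \sqrt{5} \approx 6.1191 \cdot 10^{8}$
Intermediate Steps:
$V{\left(K \right)} = - 2 K$
$u{\left(C \right)} = -2 + \frac{\sqrt{10 + C}}{3}$ ($u{\left(C \right)} = -2 + \frac{\sqrt{C - -10}}{3} = -2 + \frac{\sqrt{C + 10}}{3} = -2 + \frac{\sqrt{10 + C}}{3}$)
$E{\left(Y \right)} = 9$ ($E{\left(Y \right)} = -2 + 11 = 9$)
$n = \frac{1}{40212} \approx 2.4868 \cdot 10^{-5}$
$\left(\left(u{\left(35 \right)} - -12541\right) + n\right) \left(E{\left(128 \right)} + 48783\right) = \left(\left(\left(-2 + \frac{\sqrt{10 + 35}}{3}\right) - -12541\right) + \frac{1}{40212}\right) \left(9 + 48783\right) = \left(\left(\left(-2 + \frac{\sqrt{45}}{3}\right) + 12541\right) + \frac{1}{40212}\right) 48792 = \left(\left(\left(-2 + \frac{3 \sqrt{5}}{3}\right) + 12541\right) + \frac{1}{40212}\right) 48792 = \left(\left(\left(-2 + \sqrt{5}\right) + 12541\right) + \frac{1}{40212}\right) 48792 = \left(\left(12539 + \sqrt{5}\right) + \frac{1}{40212}\right) 48792 = \left(\frac{504218269}{40212} + \sqrt{5}\right) 48792 = \frac{2050151481754}{3351} + 48792 \sqrt{5}$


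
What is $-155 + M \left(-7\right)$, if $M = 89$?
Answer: $-778$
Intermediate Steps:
$-155 + M \left(-7\right) = -155 + 89 \left(-7\right) = -155 - 623 = -778$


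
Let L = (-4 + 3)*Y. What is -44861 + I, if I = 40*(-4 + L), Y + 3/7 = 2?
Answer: -315587/7 ≈ -45084.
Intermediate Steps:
Y = 11/7 (Y = -3/7 + 2 = 11/7 ≈ 1.5714)
L = -11/7 (L = (-4 + 3)*(11/7) = -1*11/7 = -11/7 ≈ -1.5714)
I = -1560/7 (I = 40*(-4 - 11/7) = 40*(-39/7) = -1560/7 ≈ -222.86)
-44861 + I = -44861 - 1560/7 = -315587/7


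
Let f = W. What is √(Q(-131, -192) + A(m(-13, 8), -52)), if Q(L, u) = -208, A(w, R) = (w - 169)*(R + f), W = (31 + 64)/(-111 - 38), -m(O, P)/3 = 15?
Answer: √245464090/149 ≈ 105.15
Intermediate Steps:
m(O, P) = -45 (m(O, P) = -3*15 = -45)
W = -95/149 (W = 95/(-149) = 95*(-1/149) = -95/149 ≈ -0.63758)
f = -95/149 ≈ -0.63758
A(w, R) = (-169 + w)*(-95/149 + R) (A(w, R) = (w - 169)*(R - 95/149) = (-169 + w)*(-95/149 + R))
√(Q(-131, -192) + A(m(-13, 8), -52)) = √(-208 + (16055/149 - 169*(-52) - 95/149*(-45) - 52*(-45))) = √(-208 + (16055/149 + 8788 + 4275/149 + 2340)) = √(-208 + 1678402/149) = √(1647410/149) = √245464090/149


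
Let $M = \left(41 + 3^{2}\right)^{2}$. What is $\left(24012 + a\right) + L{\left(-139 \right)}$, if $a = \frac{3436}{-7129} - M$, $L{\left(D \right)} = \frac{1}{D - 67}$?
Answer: $\frac{31591248943}{1468574} \approx 21512.0$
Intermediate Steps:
$L{\left(D \right)} = \frac{1}{-67 + D}$
$M = 2500$ ($M = \left(41 + 9\right)^{2} = 50^{2} = 2500$)
$a = - \frac{17825936}{7129}$ ($a = \frac{3436}{-7129} - 2500 = 3436 \left(- \frac{1}{7129}\right) - 2500 = - \frac{3436}{7129} - 2500 = - \frac{17825936}{7129} \approx -2500.5$)
$\left(24012 + a\right) + L{\left(-139 \right)} = \left(24012 - \frac{17825936}{7129}\right) + \frac{1}{-67 - 139} = \frac{153355612}{7129} + \frac{1}{-206} = \frac{153355612}{7129} - \frac{1}{206} = \frac{31591248943}{1468574}$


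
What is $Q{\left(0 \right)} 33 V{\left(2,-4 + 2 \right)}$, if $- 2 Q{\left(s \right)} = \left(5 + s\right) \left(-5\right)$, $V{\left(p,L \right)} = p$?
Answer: $825$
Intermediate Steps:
$Q{\left(s \right)} = \frac{25}{2} + \frac{5 s}{2}$ ($Q{\left(s \right)} = - \frac{\left(5 + s\right) \left(-5\right)}{2} = - \frac{-25 - 5 s}{2} = \frac{25}{2} + \frac{5 s}{2}$)
$Q{\left(0 \right)} 33 V{\left(2,-4 + 2 \right)} = \left(\frac{25}{2} + \frac{5}{2} \cdot 0\right) 33 \cdot 2 = \left(\frac{25}{2} + 0\right) 33 \cdot 2 = \frac{25}{2} \cdot 33 \cdot 2 = \frac{825}{2} \cdot 2 = 825$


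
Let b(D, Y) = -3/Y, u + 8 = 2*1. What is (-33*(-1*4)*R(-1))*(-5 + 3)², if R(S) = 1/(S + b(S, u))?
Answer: -1056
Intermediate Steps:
u = -6 (u = -8 + 2*1 = -8 + 2 = -6)
R(S) = 1/(½ + S) (R(S) = 1/(S - 3/(-6)) = 1/(S - 3*(-⅙)) = 1/(S + ½) = 1/(½ + S))
(-33*(-1*4)*R(-1))*(-5 + 3)² = (-33*(-1*4)*2/(1 + 2*(-1)))*(-5 + 3)² = -(-132)*2/(1 - 2)*(-2)² = -(-132)*2/(-1)*4 = -(-132)*2*(-1)*4 = -(-132)*(-2)*4 = -33*8*4 = -264*4 = -1056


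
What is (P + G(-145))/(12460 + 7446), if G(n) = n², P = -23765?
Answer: -1370/9953 ≈ -0.13765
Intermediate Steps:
(P + G(-145))/(12460 + 7446) = (-23765 + (-145)²)/(12460 + 7446) = (-23765 + 21025)/19906 = -2740*1/19906 = -1370/9953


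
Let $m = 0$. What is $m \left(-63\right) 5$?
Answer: $0$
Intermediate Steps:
$m \left(-63\right) 5 = 0 \left(-63\right) 5 = 0 \cdot 5 = 0$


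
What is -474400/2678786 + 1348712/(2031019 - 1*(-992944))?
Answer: 1089171388216/4050274874459 ≈ 0.26891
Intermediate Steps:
-474400/2678786 + 1348712/(2031019 - 1*(-992944)) = -474400*1/2678786 + 1348712/(2031019 + 992944) = -237200/1339393 + 1348712/3023963 = 1089171388216/4050274874459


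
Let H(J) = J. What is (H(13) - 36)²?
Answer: 529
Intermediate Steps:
(H(13) - 36)² = (13 - 36)² = (-23)² = 529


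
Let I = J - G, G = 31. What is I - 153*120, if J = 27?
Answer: -18364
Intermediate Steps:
I = -4 (I = 27 - 1*31 = 27 - 31 = -4)
I - 153*120 = -4 - 153*120 = -4 - 18360 = -18364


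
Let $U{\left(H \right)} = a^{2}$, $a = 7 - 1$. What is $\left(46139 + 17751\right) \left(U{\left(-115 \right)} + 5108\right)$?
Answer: $328650160$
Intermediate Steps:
$a = 6$
$U{\left(H \right)} = 36$ ($U{\left(H \right)} = 6^{2} = 36$)
$\left(46139 + 17751\right) \left(U{\left(-115 \right)} + 5108\right) = \left(46139 + 17751\right) \left(36 + 5108\right) = 63890 \cdot 5144 = 328650160$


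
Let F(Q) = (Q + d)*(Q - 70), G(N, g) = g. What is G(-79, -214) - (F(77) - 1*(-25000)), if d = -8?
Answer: -25697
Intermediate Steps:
F(Q) = (-70 + Q)*(-8 + Q) (F(Q) = (Q - 8)*(Q - 70) = (-8 + Q)*(-70 + Q) = (-70 + Q)*(-8 + Q))
G(-79, -214) - (F(77) - 1*(-25000)) = -214 - ((560 + 77**2 - 78*77) - 1*(-25000)) = -214 - ((560 + 5929 - 6006) + 25000) = -214 - (483 + 25000) = -214 - 1*25483 = -214 - 25483 = -25697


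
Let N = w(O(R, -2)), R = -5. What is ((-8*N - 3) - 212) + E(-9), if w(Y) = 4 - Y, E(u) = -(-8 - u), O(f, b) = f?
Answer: -288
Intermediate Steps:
E(u) = 8 + u
N = 9 (N = 4 - 1*(-5) = 4 + 5 = 9)
((-8*N - 3) - 212) + E(-9) = ((-8*9 - 3) - 212) + (8 - 9) = ((-72 - 3) - 212) - 1 = (-75 - 212) - 1 = -287 - 1 = -288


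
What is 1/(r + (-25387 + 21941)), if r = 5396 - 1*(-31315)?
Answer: 1/33265 ≈ 3.0062e-5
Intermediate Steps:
r = 36711 (r = 5396 + 31315 = 36711)
1/(r + (-25387 + 21941)) = 1/(36711 + (-25387 + 21941)) = 1/(36711 - 3446) = 1/33265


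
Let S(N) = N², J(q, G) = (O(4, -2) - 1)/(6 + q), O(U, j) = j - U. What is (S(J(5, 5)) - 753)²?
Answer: 8292652096/14641 ≈ 5.6640e+5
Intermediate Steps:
J(q, G) = -7/(6 + q) (J(q, G) = ((-2 - 1*4) - 1)/(6 + q) = ((-2 - 4) - 1)/(6 + q) = (-6 - 1)/(6 + q) = -7/(6 + q))
(S(J(5, 5)) - 753)² = ((-7/(6 + 5))² - 753)² = ((-7/11)² - 753)² = (49/121 - 753)² = (-91064/121)² = 8292652096/14641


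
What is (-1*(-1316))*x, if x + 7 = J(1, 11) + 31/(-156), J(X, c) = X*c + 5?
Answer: 451717/39 ≈ 11582.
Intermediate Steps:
J(X, c) = 5 + X*c
x = 1373/156 (x = -7 + ((5 + 1*11) + 31/(-156)) = -7 + ((5 + 11) + 31*(-1/156)) = -7 + (16 - 31/156) = -7 + 2465/156 = 1373/156 ≈ 8.8013)
(-1*(-1316))*x = -1*(-1316)*(1373/156) = 1316*(1373/156) = 451717/39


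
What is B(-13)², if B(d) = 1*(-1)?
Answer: 1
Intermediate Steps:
B(d) = -1
B(-13)² = (-1)² = 1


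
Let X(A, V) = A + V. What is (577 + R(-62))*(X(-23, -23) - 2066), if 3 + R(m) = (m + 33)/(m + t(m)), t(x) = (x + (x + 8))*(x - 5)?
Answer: -1557779872/1285 ≈ -1.2123e+6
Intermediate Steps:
t(x) = (-5 + x)*(8 + 2*x) (t(x) = (x + (8 + x))*(-5 + x) = (8 + 2*x)*(-5 + x) = (-5 + x)*(8 + 2*x))
R(m) = -3 + (33 + m)/(-40 - m + 2*m²) (R(m) = -3 + (m + 33)/(m + (-40 - 2*m + 2*m²)) = -3 + (33 + m)/(-40 - m + 2*m²))
(577 + R(-62))*(X(-23, -23) - 2066) = (577 + (-153 - 4*(-62) + 6*(-62)²)/(40 - 62 - 2*(-62)²))*((-23 - 23) - 2066) = (577 + (-153 + 248 + 6*3844)/(40 - 62 - 2*3844))*(-46 - 2066) = (577 + (-153 + 248 + 23064)/(40 - 62 - 7688))*(-2112) = (577 + 23159/(-7710))*(-2112) = (577 - 1/7710*23159)*(-2112) = (577 - 23159/7710)*(-2112) = (4425511/7710)*(-2112) = -1557779872/1285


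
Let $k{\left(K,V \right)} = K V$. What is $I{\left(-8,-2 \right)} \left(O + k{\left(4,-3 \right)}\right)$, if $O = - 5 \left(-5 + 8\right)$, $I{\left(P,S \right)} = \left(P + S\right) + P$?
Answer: $486$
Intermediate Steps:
$I{\left(P,S \right)} = S + 2 P$
$O = -15$ ($O = \left(-5\right) 3 = -15$)
$I{\left(-8,-2 \right)} \left(O + k{\left(4,-3 \right)}\right) = \left(-2 + 2 \left(-8\right)\right) \left(-15 + 4 \left(-3\right)\right) = \left(-2 - 16\right) \left(-15 - 12\right) = \left(-18\right) \left(-27\right) = 486$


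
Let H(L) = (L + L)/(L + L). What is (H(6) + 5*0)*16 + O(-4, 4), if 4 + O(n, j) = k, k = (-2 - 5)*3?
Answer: -9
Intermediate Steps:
H(L) = 1 (H(L) = (2*L)/((2*L)) = (2*L)*(1/(2*L)) = 1)
k = -21 (k = -7*3 = -21)
O(n, j) = -25 (O(n, j) = -4 - 21 = -25)
(H(6) + 5*0)*16 + O(-4, 4) = (1 + 5*0)*16 - 25 = (1 + 0)*16 - 25 = 1*16 - 25 = 16 - 25 = -9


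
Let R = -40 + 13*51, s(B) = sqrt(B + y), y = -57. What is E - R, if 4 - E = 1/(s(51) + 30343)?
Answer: (-619*sqrt(6) + 18782318*I)/(sqrt(6) - 30343*I) ≈ -619.0 + 2.6484e-9*I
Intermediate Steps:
s(B) = sqrt(-57 + B) (s(B) = sqrt(B - 57) = sqrt(-57 + B))
R = 623 (R = -40 + 663 = 623)
E = 4 - 1/(30343 + I*sqrt(6)) (E = 4 - 1/(sqrt(-57 + 51) + 30343) = 4 - 1/(sqrt(-6) + 30343) = 4 - 1/(I*sqrt(6) + 30343) = 4 - 1/(30343 + I*sqrt(6)) ≈ 4.0 + 2.6605e-9*I)
E - R = (3682760277/920697655 + I*sqrt(6)/920697655) - 1*623 = (3682760277/920697655 + I*sqrt(6)/920697655) - 623 = -569911878788/920697655 + I*sqrt(6)/920697655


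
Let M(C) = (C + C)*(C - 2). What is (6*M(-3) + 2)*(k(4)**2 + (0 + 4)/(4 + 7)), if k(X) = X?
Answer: 32760/11 ≈ 2978.2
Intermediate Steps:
M(C) = 2*C*(-2 + C) (M(C) = (2*C)*(-2 + C) = 2*C*(-2 + C))
(6*M(-3) + 2)*(k(4)**2 + (0 + 4)/(4 + 7)) = (6*(2*(-3)*(-2 - 3)) + 2)*(4**2 + (0 + 4)/(4 + 7)) = (6*(2*(-3)*(-5)) + 2)*(16 + 4/11) = (6*30 + 2)*(16 + 4*(1/11)) = (180 + 2)*(16 + 4/11) = 182*(180/11) = 32760/11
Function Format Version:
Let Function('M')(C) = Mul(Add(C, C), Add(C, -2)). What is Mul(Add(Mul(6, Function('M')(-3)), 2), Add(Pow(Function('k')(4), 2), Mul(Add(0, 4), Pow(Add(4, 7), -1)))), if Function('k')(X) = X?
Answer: Rational(32760, 11) ≈ 2978.2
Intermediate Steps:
Function('M')(C) = Mul(2, C, Add(-2, C)) (Function('M')(C) = Mul(Mul(2, C), Add(-2, C)) = Mul(2, C, Add(-2, C)))
Mul(Add(Mul(6, Function('M')(-3)), 2), Add(Pow(Function('k')(4), 2), Mul(Add(0, 4), Pow(Add(4, 7), -1)))) = Mul(Add(Mul(6, Mul(2, -3, Add(-2, -3))), 2), Add(Pow(4, 2), Mul(Add(0, 4), Pow(Add(4, 7), -1)))) = Mul(Add(Mul(6, Mul(2, -3, -5)), 2), Add(16, Mul(4, Pow(11, -1)))) = Mul(Add(Mul(6, 30), 2), Add(16, Mul(4, Rational(1, 11)))) = Mul(Add(180, 2), Add(16, Rational(4, 11))) = Mul(182, Rational(180, 11)) = Rational(32760, 11)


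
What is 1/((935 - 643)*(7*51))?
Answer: 1/104244 ≈ 9.5929e-6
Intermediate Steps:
1/((935 - 643)*(7*51)) = 1/(292*357) = 1/104244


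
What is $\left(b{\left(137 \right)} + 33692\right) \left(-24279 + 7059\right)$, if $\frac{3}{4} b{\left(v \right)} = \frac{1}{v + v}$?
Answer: $- \frac{79484156360}{137} \approx -5.8018 \cdot 10^{8}$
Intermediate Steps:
$b{\left(v \right)} = \frac{2}{3 v}$ ($b{\left(v \right)} = \frac{4}{3 \left(v + v\right)} = \frac{4}{3 \cdot 2 v} = \frac{4 \frac{1}{2 v}}{3} = \frac{2}{3 v}$)
$\left(b{\left(137 \right)} + 33692\right) \left(-24279 + 7059\right) = \left(\frac{2}{3 \cdot 137} + 33692\right) \left(-24279 + 7059\right) = \left(\frac{2}{3} \cdot \frac{1}{137} + 33692\right) \left(-17220\right) = \left(\frac{2}{411} + 33692\right) \left(-17220\right) = \frac{13847414}{411} \left(-17220\right) = - \frac{79484156360}{137}$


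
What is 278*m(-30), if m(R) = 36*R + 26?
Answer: -293012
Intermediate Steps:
m(R) = 26 + 36*R
278*m(-30) = 278*(26 + 36*(-30)) = 278*(26 - 1080) = 278*(-1054) = -293012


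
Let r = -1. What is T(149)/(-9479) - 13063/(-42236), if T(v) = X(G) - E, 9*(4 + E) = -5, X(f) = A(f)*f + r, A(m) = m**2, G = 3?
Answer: 1102802693/3603195396 ≈ 0.30606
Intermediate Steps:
X(f) = -1 + f**3 (X(f) = f**2*f - 1 = f**3 - 1 = -1 + f**3)
E = -41/9 (E = -4 + (1/9)*(-5) = -4 - 5/9 = -41/9 ≈ -4.5556)
T(v) = 275/9 (T(v) = (-1 + 3**3) - 1*(-41/9) = (-1 + 27) + 41/9 = 26 + 41/9 = 275/9)
T(149)/(-9479) - 13063/(-42236) = (275/9)/(-9479) - 13063/(-42236) = (275/9)*(-1/9479) - 13063*(-1/42236) = -275/85311 + 13063/42236 = 1102802693/3603195396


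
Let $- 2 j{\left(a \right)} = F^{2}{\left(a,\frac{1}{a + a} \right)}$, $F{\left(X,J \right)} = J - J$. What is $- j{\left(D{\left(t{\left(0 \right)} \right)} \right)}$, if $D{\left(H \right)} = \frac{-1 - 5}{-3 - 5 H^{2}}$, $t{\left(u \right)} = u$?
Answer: $0$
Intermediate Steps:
$D{\left(H \right)} = - \frac{6}{-3 - 5 H^{2}}$
$F{\left(X,J \right)} = 0$
$j{\left(a \right)} = 0$ ($j{\left(a \right)} = - \frac{0^{2}}{2} = \left(- \frac{1}{2}\right) 0 = 0$)
$- j{\left(D{\left(t{\left(0 \right)} \right)} \right)} = \left(-1\right) 0 = 0$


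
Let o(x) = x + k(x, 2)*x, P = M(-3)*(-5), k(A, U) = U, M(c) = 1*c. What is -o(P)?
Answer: -45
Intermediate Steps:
M(c) = c
P = 15 (P = -3*(-5) = 15)
o(x) = 3*x (o(x) = x + 2*x = 3*x)
-o(P) = -3*15 = -1*45 = -45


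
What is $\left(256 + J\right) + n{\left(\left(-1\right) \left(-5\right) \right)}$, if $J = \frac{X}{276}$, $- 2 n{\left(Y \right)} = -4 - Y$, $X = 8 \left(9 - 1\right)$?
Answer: $\frac{35981}{138} \approx 260.73$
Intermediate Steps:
$X = 64$ ($X = 8 \cdot 8 = 64$)
$n{\left(Y \right)} = 2 + \frac{Y}{2}$ ($n{\left(Y \right)} = - \frac{-4 - Y}{2} = 2 + \frac{Y}{2}$)
$J = \frac{16}{69}$ ($J = \frac{64}{276} = 64 \cdot \frac{1}{276} = \frac{16}{69} \approx 0.23188$)
$\left(256 + J\right) + n{\left(\left(-1\right) \left(-5\right) \right)} = \left(256 + \frac{16}{69}\right) + \left(2 + \frac{\left(-1\right) \left(-5\right)}{2}\right) = \frac{17680}{69} + \left(2 + \frac{1}{2} \cdot 5\right) = \frac{17680}{69} + \left(2 + \frac{5}{2}\right) = \frac{17680}{69} + \frac{9}{2} = \frac{35981}{138}$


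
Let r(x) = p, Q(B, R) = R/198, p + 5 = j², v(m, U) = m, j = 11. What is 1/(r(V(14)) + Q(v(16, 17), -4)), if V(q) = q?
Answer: 99/11482 ≈ 0.0086222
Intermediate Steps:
p = 116 (p = -5 + 11² = -5 + 121 = 116)
Q(B, R) = R/198 (Q(B, R) = R*(1/198) = R/198)
r(x) = 116
1/(r(V(14)) + Q(v(16, 17), -4)) = 1/(116 + (1/198)*(-4)) = 1/(116 - 2/99) = 1/(11482/99) = 99/11482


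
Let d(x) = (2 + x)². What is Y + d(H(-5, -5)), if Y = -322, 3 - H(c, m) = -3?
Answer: -258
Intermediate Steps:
H(c, m) = 6 (H(c, m) = 3 - 1*(-3) = 3 + 3 = 6)
Y + d(H(-5, -5)) = -322 + (2 + 6)² = -322 + 8² = -322 + 64 = -258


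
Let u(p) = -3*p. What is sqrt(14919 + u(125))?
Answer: 12*sqrt(101) ≈ 120.60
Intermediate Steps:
sqrt(14919 + u(125)) = sqrt(14919 - 3*125) = sqrt(14919 - 375) = sqrt(14544) = 12*sqrt(101)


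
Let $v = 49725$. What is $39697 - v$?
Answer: $-10028$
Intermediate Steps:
$39697 - v = 39697 - 49725 = -10028$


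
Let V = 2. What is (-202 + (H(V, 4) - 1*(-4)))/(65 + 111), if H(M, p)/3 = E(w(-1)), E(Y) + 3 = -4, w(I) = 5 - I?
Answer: -219/176 ≈ -1.2443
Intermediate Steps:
E(Y) = -7 (E(Y) = -3 - 4 = -7)
H(M, p) = -21 (H(M, p) = 3*(-7) = -21)
(-202 + (H(V, 4) - 1*(-4)))/(65 + 111) = (-202 + (-21 - 1*(-4)))/(65 + 111) = (-202 + (-21 + 4))/176 = (-202 - 17)*(1/176) = -219*1/176 = -219/176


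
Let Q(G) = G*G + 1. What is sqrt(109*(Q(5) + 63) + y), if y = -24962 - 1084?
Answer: I*sqrt(16345) ≈ 127.85*I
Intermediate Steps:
Q(G) = 1 + G**2 (Q(G) = G**2 + 1 = 1 + G**2)
y = -26046
sqrt(109*(Q(5) + 63) + y) = sqrt(109*((1 + 5**2) + 63) - 26046) = sqrt(109*((1 + 25) + 63) - 26046) = sqrt(109*(26 + 63) - 26046) = sqrt(109*89 - 26046) = sqrt(9701 - 26046) = sqrt(-16345) = I*sqrt(16345)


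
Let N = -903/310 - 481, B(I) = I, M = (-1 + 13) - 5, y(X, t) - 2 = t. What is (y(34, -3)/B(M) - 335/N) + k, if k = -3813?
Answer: -59752538/15673 ≈ -3812.4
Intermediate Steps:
y(X, t) = 2 + t
M = 7 (M = 12 - 5 = 7)
N = -150013/310 (N = -903*1/310 - 481 = -903/310 - 481 = -150013/310 ≈ -483.91)
(y(34, -3)/B(M) - 335/N) + k = ((2 - 3)/7 - 335/(-150013/310)) - 3813 = (-1*⅐ - 335*(-310/150013)) - 3813 = (-⅐ + 1550/2239) - 3813 = 8611/15673 - 3813 = -59752538/15673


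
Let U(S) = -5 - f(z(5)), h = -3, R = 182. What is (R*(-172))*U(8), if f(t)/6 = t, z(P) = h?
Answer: -406952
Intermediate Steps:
z(P) = -3
f(t) = 6*t
U(S) = 13 (U(S) = -5 - 6*(-3) = -5 - 1*(-18) = -5 + 18 = 13)
(R*(-172))*U(8) = (182*(-172))*13 = -31304*13 = -406952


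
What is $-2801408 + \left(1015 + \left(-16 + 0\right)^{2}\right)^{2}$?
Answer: $-1185967$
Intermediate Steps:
$-2801408 + \left(1015 + \left(-16 + 0\right)^{2}\right)^{2} = -2801408 + \left(1015 + \left(-16\right)^{2}\right)^{2} = -2801408 + \left(1015 + 256\right)^{2} = -2801408 + 1271^{2} = -2801408 + 1615441 = -1185967$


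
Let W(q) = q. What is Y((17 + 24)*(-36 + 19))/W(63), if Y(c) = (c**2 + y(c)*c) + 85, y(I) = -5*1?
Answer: 489379/63 ≈ 7767.9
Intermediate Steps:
y(I) = -5
Y(c) = 85 + c**2 - 5*c (Y(c) = (c**2 - 5*c) + 85 = 85 + c**2 - 5*c)
Y((17 + 24)*(-36 + 19))/W(63) = (85 + ((17 + 24)*(-36 + 19))**2 - 5*(17 + 24)*(-36 + 19))/63 = (85 + (41*(-17))**2 - 205*(-17))*(1/63) = (85 + (-697)**2 - 5*(-697))*(1/63) = (85 + 485809 + 3485)*(1/63) = 489379*(1/63) = 489379/63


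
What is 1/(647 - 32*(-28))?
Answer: 1/1543 ≈ 0.00064809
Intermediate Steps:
1/(647 - 32*(-28)) = 1/(647 + 896) = 1/1543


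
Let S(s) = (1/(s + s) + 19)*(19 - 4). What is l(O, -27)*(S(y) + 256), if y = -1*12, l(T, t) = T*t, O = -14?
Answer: 817047/4 ≈ 2.0426e+5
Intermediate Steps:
y = -12
S(s) = 285 + 15/(2*s) (S(s) = (1/(2*s) + 19)*15 = (19 + 1/(2*s))*15 = 285 + 15/(2*s))
l(O, -27)*(S(y) + 256) = (-14*(-27))*((285 + (15/2)/(-12)) + 256) = 378*((285 + (15/2)*(-1/12)) + 256) = 378*((285 - 5/8) + 256) = 378*(2275/8 + 256) = 378*(4323/8) = 817047/4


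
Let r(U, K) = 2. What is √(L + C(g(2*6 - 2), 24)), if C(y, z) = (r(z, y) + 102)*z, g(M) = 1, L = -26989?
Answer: I*√24493 ≈ 156.5*I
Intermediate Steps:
C(y, z) = 104*z (C(y, z) = (2 + 102)*z = 104*z)
√(L + C(g(2*6 - 2), 24)) = √(-26989 + 104*24) = √(-26989 + 2496) = √(-24493) = I*√24493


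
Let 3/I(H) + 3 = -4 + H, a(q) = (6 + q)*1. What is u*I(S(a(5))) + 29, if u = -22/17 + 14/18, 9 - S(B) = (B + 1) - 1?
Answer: 13390/459 ≈ 29.172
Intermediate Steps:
a(q) = 6 + q
S(B) = 9 - B (S(B) = 9 - ((B + 1) - 1) = 9 - ((1 + B) - 1) = 9 - B)
I(H) = 3/(-7 + H) (I(H) = 3/(-3 + (-4 + H)) = 3/(-7 + H))
u = -79/153 (u = -22*1/17 + 14*(1/18) = -22/17 + 7/9 = -79/153 ≈ -0.51634)
u*I(S(a(5))) + 29 = -79/(51*(-7 + (9 - (6 + 5)))) + 29 = -79/(51*(-7 + (9 - 1*11))) + 29 = -79/(51*(-7 + (9 - 11))) + 29 = -79/(51*(-7 - 2)) + 29 = -79/(51*(-9)) + 29 = -79*(-1)/(51*9) + 29 = -79/153*(-⅓) + 29 = 79/459 + 29 = 13390/459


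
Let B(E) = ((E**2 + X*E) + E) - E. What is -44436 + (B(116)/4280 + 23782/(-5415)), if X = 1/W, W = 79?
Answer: -4068051824977/91545990 ≈ -44437.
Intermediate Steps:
X = 1/79 ≈ 0.012658
B(E) = E**2 + E/79 (B(E) = ((E**2 + E/79) + E) - E = (E**2 + 80*E/79) - E = E**2 + E/79)
-44436 + (B(116)/4280 + 23782/(-5415)) = -44436 + ((116*(1/79 + 116))/4280 + 23782/(-5415)) = -44436 + ((116*(9165/79))*(1/4280) + 23782*(-1/5415)) = -44436 + ((1063140/79)*(1/4280) - 23782/5415) = -44436 + (53157/16906 - 23782/5415) = -44436 - 114213337/91545990 = -4068051824977/91545990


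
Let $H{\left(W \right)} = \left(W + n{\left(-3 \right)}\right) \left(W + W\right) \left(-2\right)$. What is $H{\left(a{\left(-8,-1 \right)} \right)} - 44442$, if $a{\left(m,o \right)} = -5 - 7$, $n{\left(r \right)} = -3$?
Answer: $-45162$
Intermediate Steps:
$a{\left(m,o \right)} = -12$
$H{\left(W \right)} = - 4 W \left(-3 + W\right)$ ($H{\left(W \right)} = \left(W - 3\right) \left(W + W\right) \left(-2\right) = \left(-3 + W\right) 2 W \left(-2\right) = 2 W \left(-3 + W\right) \left(-2\right) = - 4 W \left(-3 + W\right)$)
$H{\left(a{\left(-8,-1 \right)} \right)} - 44442 = 4 \left(-12\right) \left(3 - -12\right) - 44442 = 4 \left(-12\right) \left(3 + 12\right) - 44442 = 4 \left(-12\right) 15 - 44442 = -720 - 44442 = -45162$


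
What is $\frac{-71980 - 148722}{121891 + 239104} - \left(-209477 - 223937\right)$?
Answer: $\frac{156460066228}{360995} \approx 4.3341 \cdot 10^{5}$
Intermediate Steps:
$\frac{-71980 - 148722}{121891 + 239104} - \left(-209477 - 223937\right) = - \frac{220702}{360995} - \left(-209477 - 223937\right) = \left(-220702\right) \frac{1}{360995} - -433414 = - \frac{220702}{360995} + 433414 = \frac{156460066228}{360995}$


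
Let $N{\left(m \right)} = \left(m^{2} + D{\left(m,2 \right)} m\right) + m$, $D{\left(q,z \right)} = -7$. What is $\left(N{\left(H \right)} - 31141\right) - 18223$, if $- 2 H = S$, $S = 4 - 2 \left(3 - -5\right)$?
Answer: $-49364$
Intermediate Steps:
$S = -12$ ($S = 4 - 2 \left(3 + 5\right) = 4 - 16 = -12$)
$H = 6$ ($H = \left(- \frac{1}{2}\right) \left(-12\right) = 6$)
$N{\left(m \right)} = m^{2} - 6 m$ ($N{\left(m \right)} = \left(m^{2} - 7 m\right) + m = m^{2} - 6 m$)
$\left(N{\left(H \right)} - 31141\right) - 18223 = \left(6 \left(-6 + 6\right) - 31141\right) - 18223 = \left(6 \cdot 0 - 31141\right) - 18223 = \left(0 - 31141\right) - 18223 = -31141 - 18223 = -49364$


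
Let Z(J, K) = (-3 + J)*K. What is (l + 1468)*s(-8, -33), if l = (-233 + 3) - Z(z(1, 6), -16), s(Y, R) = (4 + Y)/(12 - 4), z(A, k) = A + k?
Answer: -651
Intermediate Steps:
Z(J, K) = K*(-3 + J)
s(Y, R) = 1/2 + Y/8 (s(Y, R) = (4 + Y)/8 = (4 + Y)*(1/8) = 1/2 + Y/8)
l = -166 (l = (-233 + 3) - (-16)*(-3 + (1 + 6)) = -230 - (-16)*(-3 + 7) = -230 - (-16)*4 = -230 - 1*(-64) = -230 + 64 = -166)
(l + 1468)*s(-8, -33) = (-166 + 1468)*(1/2 + (1/8)*(-8)) = 1302*(1/2 - 1) = 1302*(-1/2) = -651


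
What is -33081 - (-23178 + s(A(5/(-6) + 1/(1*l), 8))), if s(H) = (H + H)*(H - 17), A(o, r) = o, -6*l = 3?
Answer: -180277/18 ≈ -10015.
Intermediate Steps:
l = -½ (l = -⅙*3 = -½ ≈ -0.50000)
s(H) = 2*H*(-17 + H) (s(H) = (2*H)*(-17 + H) = 2*H*(-17 + H))
-33081 - (-23178 + s(A(5/(-6) + 1/(1*l), 8))) = -33081 - (-23178 + 2*(5/(-6) + 1/(1*(-½)))*(-17 + (5/(-6) + 1/(1*(-½))))) = -33081 - (-23178 + 2*(5*(-⅙) + 1*(-2))*(-17 + (5*(-⅙) + 1*(-2)))) = -33081 - (-23178 + 2*(-⅚ - 2)*(-17 + (-⅚ - 2))) = -33081 - (-23178 + 2*(-17/6)*(-17 - 17/6)) = -33081 - (-23178 + 2*(-17/6)*(-119/6)) = -33081 - (-23178 + 2023/18) = -33081 - 1*(-415181/18) = -33081 + 415181/18 = -180277/18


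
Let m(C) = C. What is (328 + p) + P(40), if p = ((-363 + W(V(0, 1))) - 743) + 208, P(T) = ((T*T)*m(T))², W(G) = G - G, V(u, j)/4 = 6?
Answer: 4095999430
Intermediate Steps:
V(u, j) = 24 (V(u, j) = 4*6 = 24)
W(G) = 0
P(T) = T⁶ (P(T) = ((T*T)*T)² = (T²*T)² = (T³)² = T⁶)
p = -898 (p = ((-363 + 0) - 743) + 208 = (-363 - 743) + 208 = -1106 + 208 = -898)
(328 + p) + P(40) = (328 - 898) + 40⁶ = -570 + 4096000000 = 4095999430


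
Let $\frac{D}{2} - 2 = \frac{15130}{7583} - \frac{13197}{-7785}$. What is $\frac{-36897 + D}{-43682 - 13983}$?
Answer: $\frac{725830971371}{1134725238525} \approx 0.63965$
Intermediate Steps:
$D = \frac{223951474}{19677885}$ ($D = 4 + 2 \left(\frac{15130}{7583} - \frac{13197}{-7785}\right) = 4 + 2 \left(15130 \cdot \frac{1}{7583} - - \frac{4399}{2595}\right) = 4 + 2 \left(\frac{15130}{7583} + \frac{4399}{2595}\right) = 4 + 2 \cdot \frac{72619967}{19677885} = 4 + \frac{145239934}{19677885} = \frac{223951474}{19677885} \approx 11.381$)
$\frac{-36897 + D}{-43682 - 13983} = \frac{-36897 + \frac{223951474}{19677885}}{-43682 - 13983} = - \frac{725830971371}{19677885 \left(-57665\right)} = \left(- \frac{725830971371}{19677885}\right) \left(- \frac{1}{57665}\right) = \frac{725830971371}{1134725238525}$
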